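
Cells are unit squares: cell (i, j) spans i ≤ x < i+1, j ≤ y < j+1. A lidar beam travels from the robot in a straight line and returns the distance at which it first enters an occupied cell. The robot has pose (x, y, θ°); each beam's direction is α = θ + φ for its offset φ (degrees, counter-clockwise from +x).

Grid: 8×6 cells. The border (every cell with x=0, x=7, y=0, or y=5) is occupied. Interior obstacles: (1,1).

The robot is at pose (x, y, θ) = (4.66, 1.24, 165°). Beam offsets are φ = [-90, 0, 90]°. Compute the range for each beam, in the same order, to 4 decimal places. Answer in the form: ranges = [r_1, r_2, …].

ranges = [3.8926, 2.7538, 0.2485]

beam 1: φ=-90°, α=75°
  d=(0.2588,0.9659)  start (4,1)  tX=1.3137 tY=0.7868  stride 1/|dx|=3.8637 1/|dy|=1.0353
    cross y-line → (4,2), t=0.7868
    cross x-line → (5,2), t=1.3137
    cross y-line → (5,3), t=1.8221
    cross y-line → (5,4), t=2.8574
    cross y-line → (5,5), t=3.8926 (wall)
  → r_1 = 3.8926
beam 2: φ=0°, α=165°
  d=(-0.9659,0.2588)  start (4,1)  tX=0.6833 tY=2.9364  stride 1/|dx|=1.0353 1/|dy|=3.8637
    cross x-line → (3,1), t=0.6833
    cross x-line → (2,1), t=1.7186
    cross x-line → (1,1), t=2.7538 (wall)
  → r_2 = 2.7538
beam 3: φ=90°, α=255°
  d=(-0.2588,-0.9659)  start (4,1)  tX=2.5500 tY=0.2485  stride 1/|dx|=3.8637 1/|dy|=1.0353
    cross y-line → (4,0), t=0.2485 (wall)
  → r_3 = 0.2485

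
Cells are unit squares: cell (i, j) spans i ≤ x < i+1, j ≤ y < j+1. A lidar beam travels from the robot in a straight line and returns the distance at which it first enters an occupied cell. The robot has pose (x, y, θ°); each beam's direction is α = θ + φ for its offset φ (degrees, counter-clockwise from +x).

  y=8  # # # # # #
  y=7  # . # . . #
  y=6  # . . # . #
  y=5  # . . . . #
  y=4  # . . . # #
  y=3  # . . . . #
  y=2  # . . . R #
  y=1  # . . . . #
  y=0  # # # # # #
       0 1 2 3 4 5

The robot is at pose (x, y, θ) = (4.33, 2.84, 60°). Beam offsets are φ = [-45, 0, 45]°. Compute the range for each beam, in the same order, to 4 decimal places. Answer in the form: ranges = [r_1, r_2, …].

ranges = [0.6936, 1.3395, 1.2009]

beam 1: φ=-45°, α=15°
  cosα=0.9659 sinα=0.2588 | (4,2) | tMaxX 0.6936 tMaxY 0.6182 | tΔX 1.0353 tΔY 3.8637
    t=0.6182 [y] (4,3)
    t=0.6936 [x] (5,3) — stop
  → r_1 = 0.6936
beam 2: φ=0°, α=60°
  cosα=0.5000 sinα=0.8660 | (4,2) | tMaxX 1.3400 tMaxY 0.1848 | tΔX 2.0000 tΔY 1.1547
    t=0.1848 [y] (4,3)
    t=1.3395 [y] (4,4) — stop
  → r_2 = 1.3395
beam 3: φ=45°, α=105°
  cosα=-0.2588 sinα=0.9659 | (4,2) | tMaxX 1.2750 tMaxY 0.1656 | tΔX 3.8637 tΔY 1.0353
    t=0.1656 [y] (4,3)
    t=1.2009 [y] (4,4) — stop
  → r_3 = 1.2009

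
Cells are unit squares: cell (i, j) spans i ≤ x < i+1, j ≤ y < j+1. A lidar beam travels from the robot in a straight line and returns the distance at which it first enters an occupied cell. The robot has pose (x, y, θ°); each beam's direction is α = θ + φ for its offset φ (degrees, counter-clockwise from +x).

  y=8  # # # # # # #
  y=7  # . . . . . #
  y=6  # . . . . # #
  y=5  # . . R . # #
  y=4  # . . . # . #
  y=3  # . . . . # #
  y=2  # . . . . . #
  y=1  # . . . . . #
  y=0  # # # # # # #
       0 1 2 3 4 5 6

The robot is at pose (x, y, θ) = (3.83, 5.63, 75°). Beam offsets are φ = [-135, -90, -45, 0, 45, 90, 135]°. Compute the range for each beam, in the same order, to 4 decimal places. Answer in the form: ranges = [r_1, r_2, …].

ranges = [0.7275, 1.2113, 1.3510, 2.4536, 2.7366, 2.9298, 3.2678]

beam 1: φ=-135°, α=300°
  cosα=0.5000 sinα=-0.8660 | (3,5) | tMaxX 0.3400 tMaxY 0.7275 | tΔX 2.0000 tΔY 1.1547
    t=0.3400 [x] (4,5)
    t=0.7275 [y] (4,4) — stop
  → r_1 = 0.7275
beam 2: φ=-90°, α=345°
  cosα=0.9659 sinα=-0.2588 | (3,5) | tMaxX 0.1760 tMaxY 2.4341 | tΔX 1.0353 tΔY 3.8637
    t=0.1760 [x] (4,5)
    t=1.2113 [x] (5,5) — stop
  → r_2 = 1.2113
beam 3: φ=-45°, α=30°
  cosα=0.8660 sinα=0.5000 | (3,5) | tMaxX 0.1963 tMaxY 0.7400 | tΔX 1.1547 tΔY 2.0000
    t=0.1963 [x] (4,5)
    t=0.7400 [y] (4,6)
    t=1.3510 [x] (5,6) — stop
  → r_3 = 1.3510
beam 4: φ=0°, α=75°
  cosα=0.2588 sinα=0.9659 | (3,5) | tMaxX 0.6568 tMaxY 0.3831 | tΔX 3.8637 tΔY 1.0353
    t=0.3831 [y] (3,6)
    t=0.6568 [x] (4,6)
    t=1.4183 [y] (4,7)
    t=2.4536 [y] (4,8) — stop
  → r_4 = 2.4536
beam 5: φ=45°, α=120°
  cosα=-0.5000 sinα=0.8660 | (3,5) | tMaxX 1.6600 tMaxY 0.4272 | tΔX 2.0000 tΔY 1.1547
    t=0.4272 [y] (3,6)
    t=1.5819 [y] (3,7)
    t=1.6600 [x] (2,7)
    t=2.7366 [y] (2,8) — stop
  → r_5 = 2.7366
beam 6: φ=90°, α=165°
  cosα=-0.9659 sinα=0.2588 | (3,5) | tMaxX 0.8593 tMaxY 1.4296 | tΔX 1.0353 tΔY 3.8637
    t=0.8593 [x] (2,5)
    t=1.4296 [y] (2,6)
    t=1.8946 [x] (1,6)
    t=2.9298 [x] (0,6) — stop
  → r_6 = 2.9298
beam 7: φ=135°, α=210°
  cosα=-0.8660 sinα=-0.5000 | (3,5) | tMaxX 0.9584 tMaxY 1.2600 | tΔX 1.1547 tΔY 2.0000
    t=0.9584 [x] (2,5)
    t=1.2600 [y] (2,4)
    t=2.1131 [x] (1,4)
    t=3.2600 [y] (1,3)
    t=3.2678 [x] (0,3) — stop
  → r_7 = 3.2678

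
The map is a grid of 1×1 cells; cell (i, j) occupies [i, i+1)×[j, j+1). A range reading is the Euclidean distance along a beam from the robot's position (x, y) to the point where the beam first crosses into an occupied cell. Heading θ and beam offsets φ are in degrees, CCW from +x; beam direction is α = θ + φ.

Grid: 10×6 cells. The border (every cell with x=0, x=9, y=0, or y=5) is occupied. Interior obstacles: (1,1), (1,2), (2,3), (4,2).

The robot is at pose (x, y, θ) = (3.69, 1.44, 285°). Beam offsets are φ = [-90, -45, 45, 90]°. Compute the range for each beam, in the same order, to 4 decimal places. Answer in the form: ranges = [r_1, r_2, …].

beam 1: φ=-90°, α=195°
  dir = (cos 195°, sin 195°) = (-0.9659, -0.2588); from cell (3,1)
  next x-line at t=0.7143, next y-line at t=1.7000; Δt_x=1.0353, Δt_y=3.8637
    x: enter (2,1) at t=0.7143
    y: enter (2,0) at t=1.7000 ← occupied
  → r_1 = 1.7000
beam 2: φ=-45°, α=240°
  dir = (cos 240°, sin 240°) = (-0.5000, -0.8660); from cell (3,1)
  next x-line at t=1.3800, next y-line at t=0.5081; Δt_x=2.0000, Δt_y=1.1547
    y: enter (3,0) at t=0.5081 ← occupied
  → r_2 = 0.5081
beam 3: φ=45°, α=330°
  dir = (cos 330°, sin 330°) = (0.8660, -0.5000); from cell (3,1)
  next x-line at t=0.3580, next y-line at t=0.8800; Δt_x=1.1547, Δt_y=2.0000
    x: enter (4,1) at t=0.3580
    y: enter (4,0) at t=0.8800 ← occupied
  → r_3 = 0.8800
beam 4: φ=90°, α=15°
  dir = (cos 15°, sin 15°) = (0.9659, 0.2588); from cell (3,1)
  next x-line at t=0.3209, next y-line at t=2.1637; Δt_x=1.0353, Δt_y=3.8637
    x: enter (4,1) at t=0.3209
    x: enter (5,1) at t=1.3562
    y: enter (5,2) at t=2.1637
    x: enter (6,2) at t=2.3915
    x: enter (7,2) at t=3.4268
    x: enter (8,2) at t=4.4620
    x: enter (9,2) at t=5.4973 ← occupied
  → r_4 = 5.4973

ranges = [1.7000, 0.5081, 0.8800, 5.4973]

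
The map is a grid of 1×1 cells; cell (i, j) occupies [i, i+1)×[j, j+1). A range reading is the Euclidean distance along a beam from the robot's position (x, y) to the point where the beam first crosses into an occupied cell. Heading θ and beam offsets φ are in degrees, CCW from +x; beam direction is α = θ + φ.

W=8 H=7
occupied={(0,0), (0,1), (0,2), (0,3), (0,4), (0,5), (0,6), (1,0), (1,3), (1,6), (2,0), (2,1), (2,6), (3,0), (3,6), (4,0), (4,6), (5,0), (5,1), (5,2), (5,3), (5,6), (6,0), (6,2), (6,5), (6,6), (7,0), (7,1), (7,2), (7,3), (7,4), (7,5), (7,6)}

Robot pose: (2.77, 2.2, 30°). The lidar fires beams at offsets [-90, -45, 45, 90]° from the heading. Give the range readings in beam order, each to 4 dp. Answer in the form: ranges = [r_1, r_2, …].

ranges = [0.2309, 2.3087, 3.9340, 1.5400]

beam 1: φ=-90°, α=300°
  cosα=0.5000 sinα=-0.8660 | (2,2) | tMaxX 0.4600 tMaxY 0.2309 | tΔX 2.0000 tΔY 1.1547
    t=0.2309 [y] (2,1) — stop
  → r_1 = 0.2309
beam 2: φ=-45°, α=345°
  cosα=0.9659 sinα=-0.2588 | (2,2) | tMaxX 0.2381 tMaxY 0.7727 | tΔX 1.0353 tΔY 3.8637
    t=0.2381 [x] (3,2)
    t=0.7727 [y] (3,1)
    t=1.2734 [x] (4,1)
    t=2.3087 [x] (5,1) — stop
  → r_2 = 2.3087
beam 3: φ=45°, α=75°
  cosα=0.2588 sinα=0.9659 | (2,2) | tMaxX 0.8887 tMaxY 0.8282 | tΔX 3.8637 tΔY 1.0353
    t=0.8282 [y] (2,3)
    t=0.8887 [x] (3,3)
    t=1.8635 [y] (3,4)
    t=2.8988 [y] (3,5)
    t=3.9340 [y] (3,6) — stop
  → r_3 = 3.9340
beam 4: φ=90°, α=120°
  cosα=-0.5000 sinα=0.8660 | (2,2) | tMaxX 1.5400 tMaxY 0.9238 | tΔX 2.0000 tΔY 1.1547
    t=0.9238 [y] (2,3)
    t=1.5400 [x] (1,3) — stop
  → r_4 = 1.5400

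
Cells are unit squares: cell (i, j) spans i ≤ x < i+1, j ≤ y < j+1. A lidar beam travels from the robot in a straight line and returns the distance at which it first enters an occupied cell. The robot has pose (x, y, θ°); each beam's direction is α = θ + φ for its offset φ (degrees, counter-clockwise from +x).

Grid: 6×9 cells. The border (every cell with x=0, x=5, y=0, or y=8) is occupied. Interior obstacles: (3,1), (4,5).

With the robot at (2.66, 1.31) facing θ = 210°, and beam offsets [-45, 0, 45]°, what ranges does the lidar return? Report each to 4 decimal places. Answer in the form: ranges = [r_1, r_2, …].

ranges = [1.7186, 0.6200, 0.3209]

beam 1: φ=-45°, α=165°
  d=(-0.9659,0.2588)  start (2,1)  tX=0.6833 tY=2.6660  stride 1/|dx|=1.0353 1/|dy|=3.8637
    cross x-line → (1,1), t=0.6833
    cross x-line → (0,1), t=1.7186 (wall)
  → r_1 = 1.7186
beam 2: φ=0°, α=210°
  d=(-0.8660,-0.5000)  start (2,1)  tX=0.7621 tY=0.6200  stride 1/|dx|=1.1547 1/|dy|=2.0000
    cross y-line → (2,0), t=0.6200 (wall)
  → r_2 = 0.6200
beam 3: φ=45°, α=255°
  d=(-0.2588,-0.9659)  start (2,1)  tX=2.5500 tY=0.3209  stride 1/|dx|=3.8637 1/|dy|=1.0353
    cross y-line → (2,0), t=0.3209 (wall)
  → r_3 = 0.3209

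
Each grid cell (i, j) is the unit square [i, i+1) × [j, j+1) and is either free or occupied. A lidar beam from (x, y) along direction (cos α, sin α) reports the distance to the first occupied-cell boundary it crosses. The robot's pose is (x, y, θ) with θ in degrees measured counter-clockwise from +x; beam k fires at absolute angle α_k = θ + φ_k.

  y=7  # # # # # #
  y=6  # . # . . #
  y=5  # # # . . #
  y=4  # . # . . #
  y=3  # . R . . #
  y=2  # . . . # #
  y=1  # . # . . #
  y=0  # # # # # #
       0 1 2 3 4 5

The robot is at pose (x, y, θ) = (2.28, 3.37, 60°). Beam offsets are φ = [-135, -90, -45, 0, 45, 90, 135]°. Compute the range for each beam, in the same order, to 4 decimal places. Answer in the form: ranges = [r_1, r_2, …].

ranges = [1.4183, 1.9861, 2.8160, 0.7275, 0.6522, 1.4780, 1.3252]

beam 1: φ=-135°, α=285°
  direction (0.2588, -0.9659); cell (2,3); t to first gridline: x 2.7819, y 0.3831 (then +3.8637 / +1.0353)
    (2,2) via y @ 0.3831
    (2,1) via y @ 1.4183  # hit
  → r_1 = 1.4183
beam 2: φ=-90°, α=330°
  direction (0.8660, -0.5000); cell (2,3); t to first gridline: x 0.8314, y 0.7400 (then +1.1547 / +2.0000)
    (2,2) via y @ 0.7400
    (3,2) via x @ 0.8314
    (4,2) via x @ 1.9861  # hit
  → r_2 = 1.9861
beam 3: φ=-45°, α=15°
  direction (0.9659, 0.2588); cell (2,3); t to first gridline: x 0.7454, y 2.4341 (then +1.0353 / +3.8637)
    (3,3) via x @ 0.7454
    (4,3) via x @ 1.7807
    (4,4) via y @ 2.4341
    (5,4) via x @ 2.8160  # hit
  → r_3 = 2.8160
beam 4: φ=0°, α=60°
  direction (0.5000, 0.8660); cell (2,3); t to first gridline: x 1.4400, y 0.7275 (then +2.0000 / +1.1547)
    (2,4) via y @ 0.7275  # hit
  → r_4 = 0.7275
beam 5: φ=45°, α=105°
  direction (-0.2588, 0.9659); cell (2,3); t to first gridline: x 1.0818, y 0.6522 (then +3.8637 / +1.0353)
    (2,4) via y @ 0.6522  # hit
  → r_5 = 0.6522
beam 6: φ=90°, α=150°
  direction (-0.8660, 0.5000); cell (2,3); t to first gridline: x 0.3233, y 1.2600 (then +1.1547 / +2.0000)
    (1,3) via x @ 0.3233
    (1,4) via y @ 1.2600
    (0,4) via x @ 1.4780  # hit
  → r_6 = 1.4780
beam 7: φ=135°, α=195°
  direction (-0.9659, -0.2588); cell (2,3); t to first gridline: x 0.2899, y 1.4296 (then +1.0353 / +3.8637)
    (1,3) via x @ 0.2899
    (0,3) via x @ 1.3252  # hit
  → r_7 = 1.3252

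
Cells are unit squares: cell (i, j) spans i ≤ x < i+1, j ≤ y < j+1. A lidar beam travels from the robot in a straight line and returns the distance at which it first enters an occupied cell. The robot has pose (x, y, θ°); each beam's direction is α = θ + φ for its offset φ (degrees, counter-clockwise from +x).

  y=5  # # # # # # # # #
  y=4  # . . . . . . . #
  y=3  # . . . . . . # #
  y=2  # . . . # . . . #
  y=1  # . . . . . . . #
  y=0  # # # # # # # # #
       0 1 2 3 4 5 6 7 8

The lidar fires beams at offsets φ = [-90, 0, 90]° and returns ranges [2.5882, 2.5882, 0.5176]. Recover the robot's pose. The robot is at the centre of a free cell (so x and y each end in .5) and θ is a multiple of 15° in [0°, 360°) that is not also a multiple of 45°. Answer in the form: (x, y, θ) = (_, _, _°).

(x, y, θ) = (5.5, 2.5, 75°)

Enumerate (i+0.5, j+0.5, θ) over the 26 free cells and 16 admissible headings. For each, cast all 3 beams and compare to the given ranges.
  (3.5, 3.5, 60°): beam 1 = 1.0000 ≠ 2.5882 ✗
  (7.5, 2.5, 255°): beam 1 = 6.7293 ≠ 2.5882 ✗
  (2.5, 1.5, 300°): beam 1 = 1.0000 ≠ 2.5882 ✗
  (6.5, 2.5, 165°): beam 2 = 1.5529 ≠ 2.5882 ✗
  …
  (5.5, 2.5, 75°): r_1=2.5882, r_2=2.5882, r_3=0.5176 — all match ✓
Only this pose fits every beam.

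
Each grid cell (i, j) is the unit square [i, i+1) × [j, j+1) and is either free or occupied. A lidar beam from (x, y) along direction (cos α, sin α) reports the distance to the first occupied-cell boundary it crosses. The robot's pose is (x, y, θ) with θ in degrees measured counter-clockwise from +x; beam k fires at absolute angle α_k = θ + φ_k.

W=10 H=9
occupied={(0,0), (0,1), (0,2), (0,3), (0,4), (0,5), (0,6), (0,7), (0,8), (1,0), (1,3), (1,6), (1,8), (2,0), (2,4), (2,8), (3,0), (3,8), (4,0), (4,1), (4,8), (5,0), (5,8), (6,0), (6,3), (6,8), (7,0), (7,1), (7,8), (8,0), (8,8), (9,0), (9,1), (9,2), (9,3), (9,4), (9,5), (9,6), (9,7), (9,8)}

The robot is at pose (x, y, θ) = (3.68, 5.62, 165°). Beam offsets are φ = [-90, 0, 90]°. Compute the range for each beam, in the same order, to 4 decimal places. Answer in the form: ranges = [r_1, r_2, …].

beam 1: φ=-90°, α=75°
  dir = (cos 75°, sin 75°) = (0.2588, 0.9659); from cell (3,5)
  next x-line at t=1.2364, next y-line at t=0.3934; Δt_x=3.8637, Δt_y=1.0353
    y: enter (3,6) at t=0.3934
    x: enter (4,6) at t=1.2364
    y: enter (4,7) at t=1.4287
    y: enter (4,8) at t=2.4640 ← occupied
  → r_1 = 2.4640
beam 2: φ=0°, α=165°
  dir = (cos 165°, sin 165°) = (-0.9659, 0.2588); from cell (3,5)
  next x-line at t=0.7040, next y-line at t=1.4682; Δt_x=1.0353, Δt_y=3.8637
    x: enter (2,5) at t=0.7040
    y: enter (2,6) at t=1.4682
    x: enter (1,6) at t=1.7393 ← occupied
  → r_2 = 1.7393
beam 3: φ=90°, α=255°
  dir = (cos 255°, sin 255°) = (-0.2588, -0.9659); from cell (3,5)
  next x-line at t=2.6273, next y-line at t=0.6419; Δt_x=3.8637, Δt_y=1.0353
    y: enter (3,4) at t=0.6419
    y: enter (3,3) at t=1.6771
    x: enter (2,3) at t=2.6273
    y: enter (2,2) at t=2.7124
    y: enter (2,1) at t=3.7477
    y: enter (2,0) at t=4.7830 ← occupied
  → r_3 = 4.7830

ranges = [2.4640, 1.7393, 4.7830]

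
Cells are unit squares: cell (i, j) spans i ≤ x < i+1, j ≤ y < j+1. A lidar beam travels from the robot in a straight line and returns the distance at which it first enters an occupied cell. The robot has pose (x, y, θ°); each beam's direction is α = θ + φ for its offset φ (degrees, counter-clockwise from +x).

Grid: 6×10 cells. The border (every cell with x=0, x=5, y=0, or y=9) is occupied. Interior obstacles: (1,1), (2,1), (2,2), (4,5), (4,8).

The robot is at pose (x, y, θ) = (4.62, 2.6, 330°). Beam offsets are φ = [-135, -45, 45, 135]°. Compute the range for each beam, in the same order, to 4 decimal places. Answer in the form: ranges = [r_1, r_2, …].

beam 1: φ=-135°, α=195°
  dir = (cos 195°, sin 195°) = (-0.9659, -0.2588); from cell (4,2)
  next x-line at t=0.6419, next y-line at t=2.3182; Δt_x=1.0353, Δt_y=3.8637
    x: enter (3,2) at t=0.6419
    x: enter (2,2) at t=1.6771 ← occupied
  → r_1 = 1.6771
beam 2: φ=-45°, α=285°
  dir = (cos 285°, sin 285°) = (0.2588, -0.9659); from cell (4,2)
  next x-line at t=1.4682, next y-line at t=0.6212; Δt_x=3.8637, Δt_y=1.0353
    y: enter (4,1) at t=0.6212
    x: enter (5,1) at t=1.4682 ← occupied
  → r_2 = 1.4682
beam 3: φ=45°, α=15°
  dir = (cos 15°, sin 15°) = (0.9659, 0.2588); from cell (4,2)
  next x-line at t=0.3934, next y-line at t=1.5455; Δt_x=1.0353, Δt_y=3.8637
    x: enter (5,2) at t=0.3934 ← occupied
  → r_3 = 0.3934
beam 4: φ=135°, α=105°
  dir = (cos 105°, sin 105°) = (-0.2588, 0.9659); from cell (4,2)
  next x-line at t=2.3955, next y-line at t=0.4141; Δt_x=3.8637, Δt_y=1.0353
    y: enter (4,3) at t=0.4141
    y: enter (4,4) at t=1.4494
    x: enter (3,4) at t=2.3955
    y: enter (3,5) at t=2.4847
    y: enter (3,6) at t=3.5199
    y: enter (3,7) at t=4.5552
    y: enter (3,8) at t=5.5905
    x: enter (2,8) at t=6.2592
    y: enter (2,9) at t=6.6258 ← occupied
  → r_4 = 6.6258

ranges = [1.6771, 1.4682, 0.3934, 6.6258]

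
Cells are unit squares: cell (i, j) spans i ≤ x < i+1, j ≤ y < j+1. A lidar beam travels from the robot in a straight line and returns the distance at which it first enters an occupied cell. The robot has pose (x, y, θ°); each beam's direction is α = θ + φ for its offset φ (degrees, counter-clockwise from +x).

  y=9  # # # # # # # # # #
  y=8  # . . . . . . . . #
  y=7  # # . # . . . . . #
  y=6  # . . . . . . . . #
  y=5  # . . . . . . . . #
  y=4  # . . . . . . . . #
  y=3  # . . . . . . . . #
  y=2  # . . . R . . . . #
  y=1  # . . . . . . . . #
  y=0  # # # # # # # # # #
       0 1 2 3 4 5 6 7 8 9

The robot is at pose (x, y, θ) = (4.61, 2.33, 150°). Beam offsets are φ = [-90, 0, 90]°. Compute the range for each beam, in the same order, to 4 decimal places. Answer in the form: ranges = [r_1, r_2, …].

beam 1: φ=-90°, α=60°
  direction (0.5000, 0.8660); cell (4,2); t to first gridline: x 0.7800, y 0.7736 (then +2.0000 / +1.1547)
    (4,3) via y @ 0.7736
    (5,3) via x @ 0.7800
    (5,4) via y @ 1.9283
    (6,4) via x @ 2.7800
    (6,5) via y @ 3.0831
    (6,6) via y @ 4.2378
    (7,6) via x @ 4.7800
    (7,7) via y @ 5.3925
    (7,8) via y @ 6.5472
    (8,8) via x @ 6.7800
    (8,9) via y @ 7.7019  # hit
  → r_1 = 7.7019
beam 2: φ=0°, α=150°
  direction (-0.8660, 0.5000); cell (4,2); t to first gridline: x 0.7044, y 1.3400 (then +1.1547 / +2.0000)
    (3,2) via x @ 0.7044
    (3,3) via y @ 1.3400
    (2,3) via x @ 1.8591
    (1,3) via x @ 3.0138
    (1,4) via y @ 3.3400
    (0,4) via x @ 4.1685  # hit
  → r_2 = 4.1685
beam 3: φ=90°, α=240°
  direction (-0.5000, -0.8660); cell (4,2); t to first gridline: x 1.2200, y 0.3811 (then +2.0000 / +1.1547)
    (4,1) via y @ 0.3811
    (3,1) via x @ 1.2200
    (3,0) via y @ 1.5358  # hit
  → r_3 = 1.5358

ranges = [7.7019, 4.1685, 1.5358]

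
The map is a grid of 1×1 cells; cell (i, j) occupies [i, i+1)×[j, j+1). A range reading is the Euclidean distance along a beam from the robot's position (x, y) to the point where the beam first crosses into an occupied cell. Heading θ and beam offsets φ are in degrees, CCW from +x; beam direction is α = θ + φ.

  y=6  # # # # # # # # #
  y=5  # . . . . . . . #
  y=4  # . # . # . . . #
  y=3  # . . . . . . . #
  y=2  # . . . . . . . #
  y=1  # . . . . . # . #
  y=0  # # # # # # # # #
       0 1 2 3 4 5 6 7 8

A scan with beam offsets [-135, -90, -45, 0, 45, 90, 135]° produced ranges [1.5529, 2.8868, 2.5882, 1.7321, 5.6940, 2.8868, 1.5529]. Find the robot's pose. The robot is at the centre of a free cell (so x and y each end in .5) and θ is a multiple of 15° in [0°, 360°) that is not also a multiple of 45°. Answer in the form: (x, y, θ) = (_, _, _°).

(x, y, θ) = (6.5, 3.5, 150°)

The pose lattice has 32·16 = 512 candidates. Test each by forward raycasting.
  (1.5, 1.5, 300°): beam 1 = 0.5176 ≠ 1.5529 ✗
  (1.5, 5.5, 165°): beam 1 = 1.0000 ≠ 1.5529 ✗
  (7.5, 2.5, 105°): beam 1 = 0.5774 ≠ 1.5529 ✗
  (7.5, 3.5, 330°): beam 1 = 6.7293 ≠ 1.5529 ✗
  …
  (6.5, 3.5, 150°): r_1=1.5529, r_2=2.8868, r_3=2.5882, r_4=1.7321, r_5=5.6940, r_6=2.8868, r_7=1.5529 — all match ✓
No second candidate reproduces the full scan.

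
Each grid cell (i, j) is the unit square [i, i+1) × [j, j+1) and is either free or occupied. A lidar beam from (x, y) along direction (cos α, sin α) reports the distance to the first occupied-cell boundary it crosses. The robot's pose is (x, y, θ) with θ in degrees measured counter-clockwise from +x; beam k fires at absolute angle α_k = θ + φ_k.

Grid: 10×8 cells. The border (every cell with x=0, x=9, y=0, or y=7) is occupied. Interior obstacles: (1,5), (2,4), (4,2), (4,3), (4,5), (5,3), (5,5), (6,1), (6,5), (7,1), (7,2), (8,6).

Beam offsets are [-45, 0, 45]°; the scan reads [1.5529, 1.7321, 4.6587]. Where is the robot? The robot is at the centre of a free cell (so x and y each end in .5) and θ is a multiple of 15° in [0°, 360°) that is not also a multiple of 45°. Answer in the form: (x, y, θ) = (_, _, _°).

Enumerate (i+0.5, j+0.5, θ) over the 36 free cells and 16 admissible headings. For each, cast all 3 beams and compare to the given ranges.
  (3.5, 3.5, 240°): beam 1 = 2.5882 ≠ 1.5529 ✗
  (1.5, 3.5, 195°): beam 1 = 0.5774 ≠ 1.5529 ✗
  (1.5, 6.5, 330°): beam 1 = 0.5176 ≠ 1.5529 ✗
  …
  (1.5, 2.5, 300°): r_1=1.5529, r_2=1.7321, r_3=4.6587 — all match ✓
Only this pose fits every beam.

(x, y, θ) = (1.5, 2.5, 300°)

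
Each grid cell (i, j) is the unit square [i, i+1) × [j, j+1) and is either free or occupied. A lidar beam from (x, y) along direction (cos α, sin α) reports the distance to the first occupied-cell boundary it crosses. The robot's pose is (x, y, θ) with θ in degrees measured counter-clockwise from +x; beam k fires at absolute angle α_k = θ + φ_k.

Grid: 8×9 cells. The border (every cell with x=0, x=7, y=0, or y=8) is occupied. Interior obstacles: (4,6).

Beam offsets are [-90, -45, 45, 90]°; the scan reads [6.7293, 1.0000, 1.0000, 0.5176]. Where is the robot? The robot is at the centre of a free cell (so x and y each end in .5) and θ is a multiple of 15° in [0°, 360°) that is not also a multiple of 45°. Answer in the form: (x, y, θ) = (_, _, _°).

Enumerate (i+0.5, j+0.5, θ) over the 41 free cells and 16 admissible headings. For each, cast all 4 beams and compare to the given ranges.
  (4.5, 1.5, 150°): beam 1 = 5.0000 ≠ 6.7293 ✗
  (4.5, 5.5, 165°): beam 1 = 0.5176 ≠ 6.7293 ✗
  (2.5, 2.5, 300°): beam 1 = 1.7321 ≠ 6.7293 ✗
  …
  (3.5, 7.5, 345°): r_1=6.7293, r_2=1.0000, r_3=1.0000, r_4=0.5176 — all match ✓
Only this pose fits every beam.

(x, y, θ) = (3.5, 7.5, 345°)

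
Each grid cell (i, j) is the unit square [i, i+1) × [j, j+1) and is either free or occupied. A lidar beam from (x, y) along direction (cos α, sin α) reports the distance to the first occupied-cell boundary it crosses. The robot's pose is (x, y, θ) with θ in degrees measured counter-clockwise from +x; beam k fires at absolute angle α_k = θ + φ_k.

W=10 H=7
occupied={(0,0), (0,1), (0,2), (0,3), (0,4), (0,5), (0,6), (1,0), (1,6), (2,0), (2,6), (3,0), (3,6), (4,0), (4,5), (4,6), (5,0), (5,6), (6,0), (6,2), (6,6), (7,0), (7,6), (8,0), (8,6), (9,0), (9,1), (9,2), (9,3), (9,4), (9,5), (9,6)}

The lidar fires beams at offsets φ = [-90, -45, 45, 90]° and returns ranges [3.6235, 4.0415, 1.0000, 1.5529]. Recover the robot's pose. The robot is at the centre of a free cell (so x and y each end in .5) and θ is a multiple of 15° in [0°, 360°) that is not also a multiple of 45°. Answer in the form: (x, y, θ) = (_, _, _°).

Enumerate (i+0.5, j+0.5, θ) over the 38 free cells and 16 admissible headings. For each, cast all 4 beams and compare to the given ranges.
  (1.5, 3.5, 165°): beam 1 = 2.5882 ≠ 3.6235 ✗
  (6.5, 3.5, 75°): beam 1 = 2.5882 ≠ 3.6235 ✗
  (8.5, 4.5, 240°): beam 1 = 3.0000 ≠ 3.6235 ✗
  (6.5, 5.5, 285°): beam 1 = 1.5529 ≠ 3.6235 ✗
  …
  (3.5, 4.5, 345°): r_1=3.6235, r_2=4.0415, r_3=1.0000, r_4=1.5529 — all match ✓
Only this pose fits every beam.

(x, y, θ) = (3.5, 4.5, 345°)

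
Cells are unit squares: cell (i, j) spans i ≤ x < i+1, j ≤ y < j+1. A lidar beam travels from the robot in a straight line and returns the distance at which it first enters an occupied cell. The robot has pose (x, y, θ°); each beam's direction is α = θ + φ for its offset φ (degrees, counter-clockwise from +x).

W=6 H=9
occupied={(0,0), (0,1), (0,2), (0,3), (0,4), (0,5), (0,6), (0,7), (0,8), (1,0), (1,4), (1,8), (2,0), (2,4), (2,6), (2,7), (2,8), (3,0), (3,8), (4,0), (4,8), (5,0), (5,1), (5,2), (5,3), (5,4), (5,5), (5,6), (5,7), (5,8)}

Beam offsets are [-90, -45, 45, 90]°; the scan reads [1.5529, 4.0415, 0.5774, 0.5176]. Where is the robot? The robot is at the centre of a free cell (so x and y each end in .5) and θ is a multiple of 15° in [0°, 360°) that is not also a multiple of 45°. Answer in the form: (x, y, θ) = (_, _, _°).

The pose lattice has 24·16 = 384 candidates. Test each by forward raycasting.
  (3.5, 7.5, 30°): beam 1 = 3.0000 ≠ 1.5529 ✗
  (4.5, 6.5, 75°): beam 1 = 0.5176 ≠ 1.5529 ✗
  (1.5, 7.5, 195°): beam 1 = 0.5176 ≠ 1.5529 ✗
  (3.5, 6.5, 150°): beam 1 = 1.7321 ≠ 1.5529 ✗
  …
  (4.5, 4.5, 285°): r_1=1.5529, r_2=4.0415, r_3=0.5774, r_4=0.5176 — all match ✓
Unique over the lattice → pose = (4.5, 4.5, 285°).

(x, y, θ) = (4.5, 4.5, 285°)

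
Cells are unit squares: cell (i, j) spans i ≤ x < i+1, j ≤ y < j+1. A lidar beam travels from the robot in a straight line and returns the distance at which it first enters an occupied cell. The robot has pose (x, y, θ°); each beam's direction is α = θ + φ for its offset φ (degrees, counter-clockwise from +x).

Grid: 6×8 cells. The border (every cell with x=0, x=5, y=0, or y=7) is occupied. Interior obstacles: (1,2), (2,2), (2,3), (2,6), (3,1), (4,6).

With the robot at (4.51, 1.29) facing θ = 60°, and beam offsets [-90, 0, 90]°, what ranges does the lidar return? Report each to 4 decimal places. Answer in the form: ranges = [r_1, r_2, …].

beam 1: φ=-90°, α=330°
  d=(0.8660,-0.5000)  start (4,1)  tX=0.5658 tY=0.5800  stride 1/|dx|=1.1547 1/|dy|=2.0000
    cross x-line → (5,1), t=0.5658 (wall)
  → r_1 = 0.5658
beam 2: φ=0°, α=60°
  d=(0.5000,0.8660)  start (4,1)  tX=0.9800 tY=0.8198  stride 1/|dx|=2.0000 1/|dy|=1.1547
    cross y-line → (4,2), t=0.8198
    cross x-line → (5,2), t=0.9800 (wall)
  → r_2 = 0.9800
beam 3: φ=90°, α=150°
  d=(-0.8660,0.5000)  start (4,1)  tX=0.5889 tY=1.4200  stride 1/|dx|=1.1547 1/|dy|=2.0000
    cross x-line → (3,1), t=0.5889 (wall)
  → r_3 = 0.5889

ranges = [0.5658, 0.9800, 0.5889]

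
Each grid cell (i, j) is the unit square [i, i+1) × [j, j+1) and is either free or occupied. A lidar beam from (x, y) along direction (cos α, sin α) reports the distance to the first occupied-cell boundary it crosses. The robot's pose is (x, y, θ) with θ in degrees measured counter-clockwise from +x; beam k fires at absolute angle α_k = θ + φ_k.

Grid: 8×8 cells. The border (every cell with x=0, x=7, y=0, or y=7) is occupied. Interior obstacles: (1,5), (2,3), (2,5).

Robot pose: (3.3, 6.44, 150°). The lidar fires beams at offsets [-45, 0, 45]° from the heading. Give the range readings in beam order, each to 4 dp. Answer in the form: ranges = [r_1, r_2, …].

ranges = [0.5798, 1.1200, 1.7000]

beam 1: φ=-45°, α=105°
  cosα=-0.2588 sinα=0.9659 | (3,6) | tMaxX 1.1591 tMaxY 0.5798 | tΔX 3.8637 tΔY 1.0353
    t=0.5798 [y] (3,7) — stop
  → r_1 = 0.5798
beam 2: φ=0°, α=150°
  cosα=-0.8660 sinα=0.5000 | (3,6) | tMaxX 0.3464 tMaxY 1.1200 | tΔX 1.1547 tΔY 2.0000
    t=0.3464 [x] (2,6)
    t=1.1200 [y] (2,7) — stop
  → r_2 = 1.1200
beam 3: φ=45°, α=195°
  cosα=-0.9659 sinα=-0.2588 | (3,6) | tMaxX 0.3106 tMaxY 1.7000 | tΔX 1.0353 tΔY 3.8637
    t=0.3106 [x] (2,6)
    t=1.3459 [x] (1,6)
    t=1.7000 [y] (1,5) — stop
  → r_3 = 1.7000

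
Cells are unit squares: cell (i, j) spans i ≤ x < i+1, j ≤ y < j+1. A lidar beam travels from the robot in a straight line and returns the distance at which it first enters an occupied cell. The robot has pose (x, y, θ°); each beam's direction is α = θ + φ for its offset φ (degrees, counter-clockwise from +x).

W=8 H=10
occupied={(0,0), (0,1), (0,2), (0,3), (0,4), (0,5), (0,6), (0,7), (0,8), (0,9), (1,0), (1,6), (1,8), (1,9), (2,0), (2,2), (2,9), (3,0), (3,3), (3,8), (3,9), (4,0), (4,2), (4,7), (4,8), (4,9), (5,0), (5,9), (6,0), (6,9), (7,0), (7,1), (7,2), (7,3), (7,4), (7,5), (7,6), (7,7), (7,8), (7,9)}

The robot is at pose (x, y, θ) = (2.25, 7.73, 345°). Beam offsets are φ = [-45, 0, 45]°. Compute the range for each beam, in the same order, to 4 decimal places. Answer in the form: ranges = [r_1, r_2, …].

beam 1: φ=-45°, α=300°
  dir = (cos 300°, sin 300°) = (0.5000, -0.8660); from cell (2,7)
  next x-line at t=1.5000, next y-line at t=0.8429; Δt_x=2.0000, Δt_y=1.1547
    y: enter (2,6) at t=0.8429
    x: enter (3,6) at t=1.5000
    y: enter (3,5) at t=1.9976
    y: enter (3,4) at t=3.1523
    x: enter (4,4) at t=3.5000
    y: enter (4,3) at t=4.3070
    y: enter (4,2) at t=5.4617 ← occupied
  → r_1 = 5.4617
beam 2: φ=0°, α=345°
  dir = (cos 345°, sin 345°) = (0.9659, -0.2588); from cell (2,7)
  next x-line at t=0.7765, next y-line at t=2.8205; Δt_x=1.0353, Δt_y=3.8637
    x: enter (3,7) at t=0.7765
    x: enter (4,7) at t=1.8117 ← occupied
  → r_2 = 1.8117
beam 3: φ=45°, α=30°
  dir = (cos 30°, sin 30°) = (0.8660, 0.5000); from cell (2,7)
  next x-line at t=0.8660, next y-line at t=0.5400; Δt_x=1.1547, Δt_y=2.0000
    y: enter (2,8) at t=0.5400
    x: enter (3,8) at t=0.8660 ← occupied
  → r_3 = 0.8660

ranges = [5.4617, 1.8117, 0.8660]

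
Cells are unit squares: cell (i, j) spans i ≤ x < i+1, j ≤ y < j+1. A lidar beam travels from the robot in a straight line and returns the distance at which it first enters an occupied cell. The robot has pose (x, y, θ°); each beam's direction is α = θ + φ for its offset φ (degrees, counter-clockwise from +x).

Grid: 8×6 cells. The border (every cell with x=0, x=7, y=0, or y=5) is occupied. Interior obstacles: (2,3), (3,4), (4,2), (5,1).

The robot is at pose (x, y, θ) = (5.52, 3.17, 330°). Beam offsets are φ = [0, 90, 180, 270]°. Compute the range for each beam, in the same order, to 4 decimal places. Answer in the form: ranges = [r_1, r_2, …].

ranges = [1.7090, 2.1131, 1.7551, 1.0400]

beam 1: φ=0°, α=330°
  direction (0.8660, -0.5000); cell (5,3); t to first gridline: x 0.5543, y 0.3400 (then +1.1547 / +2.0000)
    (5,2) via y @ 0.3400
    (6,2) via x @ 0.5543
    (7,2) via x @ 1.7090  # hit
  → r_1 = 1.7090
beam 2: φ=90°, α=60°
  direction (0.5000, 0.8660); cell (5,3); t to first gridline: x 0.9600, y 0.9584 (then +2.0000 / +1.1547)
    (5,4) via y @ 0.9584
    (6,4) via x @ 0.9600
    (6,5) via y @ 2.1131  # hit
  → r_2 = 2.1131
beam 3: φ=180°, α=150°
  direction (-0.8660, 0.5000); cell (5,3); t to first gridline: x 0.6004, y 1.6600 (then +1.1547 / +2.0000)
    (4,3) via x @ 0.6004
    (4,4) via y @ 1.6600
    (3,4) via x @ 1.7551  # hit
  → r_3 = 1.7551
beam 4: φ=270°, α=240°
  direction (-0.5000, -0.8660); cell (5,3); t to first gridline: x 1.0400, y 0.1963 (then +2.0000 / +1.1547)
    (5,2) via y @ 0.1963
    (4,2) via x @ 1.0400  # hit
  → r_4 = 1.0400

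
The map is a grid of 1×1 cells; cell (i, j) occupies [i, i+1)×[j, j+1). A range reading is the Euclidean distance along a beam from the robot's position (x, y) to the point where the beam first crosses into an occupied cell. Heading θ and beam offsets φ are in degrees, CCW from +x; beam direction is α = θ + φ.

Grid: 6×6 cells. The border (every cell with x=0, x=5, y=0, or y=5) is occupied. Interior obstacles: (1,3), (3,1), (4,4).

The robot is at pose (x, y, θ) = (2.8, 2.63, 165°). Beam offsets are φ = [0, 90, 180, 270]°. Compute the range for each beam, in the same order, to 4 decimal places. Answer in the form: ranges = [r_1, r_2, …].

beam 1: φ=0°, α=165°
  d=(-0.9659,0.2588)  start (2,2)  tX=0.8282 tY=1.4296  stride 1/|dx|=1.0353 1/|dy|=3.8637
    cross x-line → (1,2), t=0.8282
    cross y-line → (1,3), t=1.4296 (wall)
  → r_1 = 1.4296
beam 2: φ=90°, α=255°
  d=(-0.2588,-0.9659)  start (2,2)  tX=3.0910 tY=0.6522  stride 1/|dx|=3.8637 1/|dy|=1.0353
    cross y-line → (2,1), t=0.6522
    cross y-line → (2,0), t=1.6875 (wall)
  → r_2 = 1.6875
beam 3: φ=180°, α=345°
  d=(0.9659,-0.2588)  start (2,2)  tX=0.2071 tY=2.4341  stride 1/|dx|=1.0353 1/|dy|=3.8637
    cross x-line → (3,2), t=0.2071
    cross x-line → (4,2), t=1.2423
    cross x-line → (5,2), t=2.2776 (wall)
  → r_3 = 2.2776
beam 4: φ=270°, α=75°
  d=(0.2588,0.9659)  start (2,2)  tX=0.7727 tY=0.3831  stride 1/|dx|=3.8637 1/|dy|=1.0353
    cross y-line → (2,3), t=0.3831
    cross x-line → (3,3), t=0.7727
    cross y-line → (3,4), t=1.4183
    cross y-line → (3,5), t=2.4536 (wall)
  → r_4 = 2.4536

ranges = [1.4296, 1.6875, 2.2776, 2.4536]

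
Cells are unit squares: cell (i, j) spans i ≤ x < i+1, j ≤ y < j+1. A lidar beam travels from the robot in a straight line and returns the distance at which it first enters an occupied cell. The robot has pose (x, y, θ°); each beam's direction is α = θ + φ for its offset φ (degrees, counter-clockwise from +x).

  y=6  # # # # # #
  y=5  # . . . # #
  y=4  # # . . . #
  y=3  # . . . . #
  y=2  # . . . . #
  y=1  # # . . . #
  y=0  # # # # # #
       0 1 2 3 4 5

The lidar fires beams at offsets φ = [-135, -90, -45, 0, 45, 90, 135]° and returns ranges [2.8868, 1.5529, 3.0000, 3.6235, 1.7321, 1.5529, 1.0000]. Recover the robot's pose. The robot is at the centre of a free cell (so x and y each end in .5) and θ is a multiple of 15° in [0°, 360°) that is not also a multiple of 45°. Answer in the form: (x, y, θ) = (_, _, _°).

Candidates: 17 free-cell centres × 16 headings = 272 poses. Raycast each; keep the one whose scan matches to 4 dp.
  (4.5, 2.5, 210°): beam 1 = 1.9319 ≠ 2.8868 ✗
  (1.5, 3.5, 60°): beam 1 = 1.5529 ≠ 2.8868 ✗
  (3.5, 5.5, 15°): beam 1 = 4.0415 ≠ 2.8868 ✗
  …
  (3.5, 4.5, 285°): r_1=2.8868, r_2=1.5529, r_3=3.0000, r_4=3.6235, r_5=1.7321, r_6=1.5529, r_7=1.0000 — all match ✓
Only this pose fits every beam.

(x, y, θ) = (3.5, 4.5, 285°)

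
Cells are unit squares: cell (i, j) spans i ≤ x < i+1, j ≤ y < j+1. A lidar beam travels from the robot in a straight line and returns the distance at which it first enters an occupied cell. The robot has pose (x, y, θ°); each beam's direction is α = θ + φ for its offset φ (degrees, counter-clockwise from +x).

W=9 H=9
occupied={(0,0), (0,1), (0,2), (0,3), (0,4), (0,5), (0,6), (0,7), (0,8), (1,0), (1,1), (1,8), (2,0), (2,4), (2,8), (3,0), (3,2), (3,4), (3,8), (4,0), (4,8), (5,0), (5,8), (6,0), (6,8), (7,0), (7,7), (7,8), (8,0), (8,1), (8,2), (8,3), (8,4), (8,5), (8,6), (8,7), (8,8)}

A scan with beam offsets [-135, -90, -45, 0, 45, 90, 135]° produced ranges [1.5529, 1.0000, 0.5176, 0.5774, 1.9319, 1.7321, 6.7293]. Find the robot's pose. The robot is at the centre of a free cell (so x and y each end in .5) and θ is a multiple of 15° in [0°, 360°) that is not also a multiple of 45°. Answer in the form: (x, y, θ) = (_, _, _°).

(x, y, θ) = (1.5, 6.5, 210°)

Candidates: 44 free-cell centres × 16 headings = 704 poses. Raycast each; keep the one whose scan matches to 4 dp.
  (1.5, 7.5, 330°): beam 1 = 0.5176 ≠ 1.5529 ✗
  (6.5, 3.5, 195°): beam 1 = 3.0000 ≠ 1.5529 ✗
  (7.5, 5.5, 300°): beam 1 = 6.7293 ≠ 1.5529 ✗
  (4.5, 3.5, 150°): beam 1 = 3.6235 ≠ 1.5529 ✗
  …
  (1.5, 6.5, 210°): r_1=1.5529, r_2=1.0000, r_3=0.5176, r_4=0.5774, r_5=1.9319, r_6=1.7321, r_7=6.7293 — all match ✓
No second candidate reproduces the full scan.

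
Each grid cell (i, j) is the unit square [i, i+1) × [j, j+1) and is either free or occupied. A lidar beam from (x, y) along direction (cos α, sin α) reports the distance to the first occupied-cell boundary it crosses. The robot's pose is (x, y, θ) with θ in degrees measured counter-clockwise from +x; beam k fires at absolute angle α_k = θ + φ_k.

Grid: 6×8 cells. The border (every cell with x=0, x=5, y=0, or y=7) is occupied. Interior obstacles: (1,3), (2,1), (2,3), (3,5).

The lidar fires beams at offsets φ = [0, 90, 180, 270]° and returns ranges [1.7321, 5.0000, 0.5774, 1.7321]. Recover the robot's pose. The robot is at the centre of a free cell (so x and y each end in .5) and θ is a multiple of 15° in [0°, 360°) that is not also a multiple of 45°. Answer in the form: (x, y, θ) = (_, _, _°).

Enumerate (i+0.5, j+0.5, θ) over the 20 free cells and 16 admissible headings. For each, cast all 4 beams and compare to the given ranges.
  (2.5, 6.5, 195°): beam 1 = 1.5529 ≠ 1.7321 ✗
  (3.5, 6.5, 120°): beam 1 = 0.5774 ≠ 1.7321 ✗
  (1.5, 6.5, 120°): beam 1 = 0.5774 ≠ 1.7321 ✗
  (1.5, 2.5, 30°): beam 1 = 1.0000 ≠ 1.7321 ✗
  (2.5, 2.5, 150°): beam 1 = 1.0000 ≠ 1.7321 ✗
  …
  (2.5, 5.5, 210°): r_1=1.7321, r_2=5.0000, r_3=0.5774, r_4=1.7321 — all match ✓
No second candidate reproduces the full scan.

(x, y, θ) = (2.5, 5.5, 210°)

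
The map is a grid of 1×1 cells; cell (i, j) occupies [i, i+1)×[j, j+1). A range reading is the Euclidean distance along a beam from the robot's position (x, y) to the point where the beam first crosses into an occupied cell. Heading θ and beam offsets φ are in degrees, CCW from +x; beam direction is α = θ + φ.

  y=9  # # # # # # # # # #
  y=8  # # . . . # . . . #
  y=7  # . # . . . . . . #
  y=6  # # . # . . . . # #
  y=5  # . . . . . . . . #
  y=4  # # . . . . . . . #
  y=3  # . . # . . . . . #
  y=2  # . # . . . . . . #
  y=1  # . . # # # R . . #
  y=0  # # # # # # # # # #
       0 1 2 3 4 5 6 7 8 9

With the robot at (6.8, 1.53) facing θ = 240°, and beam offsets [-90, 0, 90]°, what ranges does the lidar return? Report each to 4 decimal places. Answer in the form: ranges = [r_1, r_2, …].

ranges = [0.9238, 0.6120, 1.0600]

beam 1: φ=-90°, α=150°
  dir = (cos 150°, sin 150°) = (-0.8660, 0.5000); from cell (6,1)
  next x-line at t=0.9238, next y-line at t=0.9400; Δt_x=1.1547, Δt_y=2.0000
    x: enter (5,1) at t=0.9238 ← occupied
  → r_1 = 0.9238
beam 2: φ=0°, α=240°
  dir = (cos 240°, sin 240°) = (-0.5000, -0.8660); from cell (6,1)
  next x-line at t=1.6000, next y-line at t=0.6120; Δt_x=2.0000, Δt_y=1.1547
    y: enter (6,0) at t=0.6120 ← occupied
  → r_2 = 0.6120
beam 3: φ=90°, α=330°
  dir = (cos 330°, sin 330°) = (0.8660, -0.5000); from cell (6,1)
  next x-line at t=0.2309, next y-line at t=1.0600; Δt_x=1.1547, Δt_y=2.0000
    x: enter (7,1) at t=0.2309
    y: enter (7,0) at t=1.0600 ← occupied
  → r_3 = 1.0600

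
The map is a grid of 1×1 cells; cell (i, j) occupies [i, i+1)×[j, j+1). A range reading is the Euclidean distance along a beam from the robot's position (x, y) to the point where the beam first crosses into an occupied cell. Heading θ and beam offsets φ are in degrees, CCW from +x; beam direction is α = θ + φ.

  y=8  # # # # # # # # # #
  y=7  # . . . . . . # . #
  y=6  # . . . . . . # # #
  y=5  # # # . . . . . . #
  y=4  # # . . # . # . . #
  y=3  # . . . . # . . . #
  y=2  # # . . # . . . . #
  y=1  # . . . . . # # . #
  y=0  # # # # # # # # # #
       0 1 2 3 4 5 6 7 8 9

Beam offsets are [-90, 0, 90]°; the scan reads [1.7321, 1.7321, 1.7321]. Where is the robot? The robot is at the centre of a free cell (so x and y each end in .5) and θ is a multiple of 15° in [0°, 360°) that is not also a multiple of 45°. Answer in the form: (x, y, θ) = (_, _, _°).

(x, y, θ) = (5.5, 6.5, 30°)

Candidates: 43 free-cell centres × 16 headings = 688 poses. Raycast each; keep the one whose scan matches to 4 dp.
  (3.5, 6.5, 75°): beam 1 = 5.6940 ≠ 1.7321 ✗
  (5.5, 2.5, 105°): beam 1 = 3.6235 ≠ 1.7321 ✗
  (8.5, 4.5, 300°): beam 1 = 2.8868 ≠ 1.7321 ✗
  (7.5, 5.5, 210°): beam 1 = 0.5774 ≠ 1.7321 ✗
  …
  (5.5, 6.5, 30°): r_1=1.7321, r_2=1.7321, r_3=1.7321 — all match ✓
Unique over the lattice → pose = (5.5, 6.5, 30°).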